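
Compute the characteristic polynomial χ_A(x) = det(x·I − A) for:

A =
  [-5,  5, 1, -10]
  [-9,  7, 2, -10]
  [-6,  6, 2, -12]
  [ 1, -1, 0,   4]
x^4 - 8*x^3 + 24*x^2 - 32*x + 16

Expanding det(x·I − A) (e.g. by cofactor expansion or by noting that A is similar to its Jordan form J, which has the same characteristic polynomial as A) gives
  χ_A(x) = x^4 - 8*x^3 + 24*x^2 - 32*x + 16
which factors as (x - 2)^4. The eigenvalues (with algebraic multiplicities) are λ = 2 with multiplicity 4.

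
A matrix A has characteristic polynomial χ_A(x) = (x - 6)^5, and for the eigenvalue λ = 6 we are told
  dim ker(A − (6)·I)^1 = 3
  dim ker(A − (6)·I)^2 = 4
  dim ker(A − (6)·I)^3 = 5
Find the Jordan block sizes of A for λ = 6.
Block sizes for λ = 6: [3, 1, 1]

From the dimensions of kernels of powers, the number of Jordan blocks of size at least j is d_j − d_{j−1} where d_j = dim ker(N^j) (with d_0 = 0). Computing the differences gives [3, 1, 1].
The number of blocks of size exactly k is (#blocks of size ≥ k) − (#blocks of size ≥ k + 1), so the partition is: 2 block(s) of size 1, 1 block(s) of size 3.
In nonincreasing order the block sizes are [3, 1, 1].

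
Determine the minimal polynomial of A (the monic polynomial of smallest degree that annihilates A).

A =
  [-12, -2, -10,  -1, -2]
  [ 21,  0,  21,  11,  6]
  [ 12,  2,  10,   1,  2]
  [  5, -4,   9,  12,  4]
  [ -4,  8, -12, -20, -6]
x^4 - 2*x^3

The characteristic polynomial is χ_A(x) = x^3*(x - 2)^2, so the eigenvalues are known. The minimal polynomial is
  m_A(x) = Π_λ (x − λ)^{k_λ}
where k_λ is the size of the *largest* Jordan block for λ (equivalently, the smallest k with (A − λI)^k v = 0 for every generalised eigenvector v of λ).

  λ = 0: largest Jordan block has size 3, contributing (x − 0)^3
  λ = 2: largest Jordan block has size 1, contributing (x − 2)

So m_A(x) = x^3*(x - 2) = x^4 - 2*x^3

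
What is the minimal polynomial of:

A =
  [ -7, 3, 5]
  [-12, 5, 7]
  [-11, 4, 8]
x^3 - 6*x^2 + 12*x - 8

The characteristic polynomial is χ_A(x) = (x - 2)^3, so the eigenvalues are known. The minimal polynomial is
  m_A(x) = Π_λ (x − λ)^{k_λ}
where k_λ is the size of the *largest* Jordan block for λ (equivalently, the smallest k with (A − λI)^k v = 0 for every generalised eigenvector v of λ).

  λ = 2: largest Jordan block has size 3, contributing (x − 2)^3

So m_A(x) = (x - 2)^3 = x^3 - 6*x^2 + 12*x - 8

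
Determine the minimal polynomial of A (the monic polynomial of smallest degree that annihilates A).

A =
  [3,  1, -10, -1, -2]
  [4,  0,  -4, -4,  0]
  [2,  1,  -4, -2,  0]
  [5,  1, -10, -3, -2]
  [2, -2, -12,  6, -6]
x^2 + 4*x + 4

The characteristic polynomial is χ_A(x) = (x + 2)^5, so the eigenvalues are known. The minimal polynomial is
  m_A(x) = Π_λ (x − λ)^{k_λ}
where k_λ is the size of the *largest* Jordan block for λ (equivalently, the smallest k with (A − λI)^k v = 0 for every generalised eigenvector v of λ).

  λ = -2: largest Jordan block has size 2, contributing (x + 2)^2

So m_A(x) = (x + 2)^2 = x^2 + 4*x + 4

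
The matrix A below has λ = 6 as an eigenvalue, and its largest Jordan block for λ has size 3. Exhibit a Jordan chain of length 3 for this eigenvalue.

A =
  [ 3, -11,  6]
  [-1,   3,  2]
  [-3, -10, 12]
A Jordan chain for λ = 6 of length 3:
v_1 = (2, 0, 1)ᵀ
v_2 = (-3, -1, -3)ᵀ
v_3 = (1, 0, 0)ᵀ

Let N = A − (6)·I. We want v_3 with N^3 v_3 = 0 but N^2 v_3 ≠ 0; then v_{j-1} := N · v_j for j = 3, …, 2.

Pick v_3 = (1, 0, 0)ᵀ.
Then v_2 = N · v_3 = (-3, -1, -3)ᵀ.
Then v_1 = N · v_2 = (2, 0, 1)ᵀ.

Sanity check: (A − (6)·I) v_1 = (0, 0, 0)ᵀ = 0. ✓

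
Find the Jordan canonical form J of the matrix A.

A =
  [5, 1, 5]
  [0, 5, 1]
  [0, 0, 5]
J_3(5)

The characteristic polynomial is
  det(x·I − A) = x^3 - 15*x^2 + 75*x - 125 = (x - 5)^3

Eigenvalues and multiplicities (the geometric multiplicity of λ is n − rank(A − λI), which equals the number of Jordan blocks for λ):
  λ = 5: algebraic multiplicity = 3, geometric multiplicity = 1

Determining the block sizes for each eigenvalue:
  λ = 5: one block (gm = 1), so the single block has size am = 3 → block sizes [3]

Assembling the blocks gives a Jordan form
J =
  [5, 1, 0]
  [0, 5, 1]
  [0, 0, 5]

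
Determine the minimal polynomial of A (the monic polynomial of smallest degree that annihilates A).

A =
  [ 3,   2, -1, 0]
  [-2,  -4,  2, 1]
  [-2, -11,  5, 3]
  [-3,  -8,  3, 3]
x^4 - 7*x^3 + 18*x^2 - 20*x + 8

The characteristic polynomial is χ_A(x) = (x - 2)^3*(x - 1), so the eigenvalues are known. The minimal polynomial is
  m_A(x) = Π_λ (x − λ)^{k_λ}
where k_λ is the size of the *largest* Jordan block for λ (equivalently, the smallest k with (A − λI)^k v = 0 for every generalised eigenvector v of λ).

  λ = 1: largest Jordan block has size 1, contributing (x − 1)
  λ = 2: largest Jordan block has size 3, contributing (x − 2)^3

So m_A(x) = (x - 2)^3*(x - 1) = x^4 - 7*x^3 + 18*x^2 - 20*x + 8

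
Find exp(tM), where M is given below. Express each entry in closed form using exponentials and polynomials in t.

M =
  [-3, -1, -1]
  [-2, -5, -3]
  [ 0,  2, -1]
e^{tM} =
  [t^2*exp(-3*t) + exp(-3*t), -t*exp(-3*t), t^2*exp(-3*t)/2 - t*exp(-3*t)]
  [2*t^2*exp(-3*t) - 2*t*exp(-3*t), -2*t*exp(-3*t) + exp(-3*t), t^2*exp(-3*t) - 3*t*exp(-3*t)]
  [-2*t^2*exp(-3*t), 2*t*exp(-3*t), -t^2*exp(-3*t) + 2*t*exp(-3*t) + exp(-3*t)]

Strategy: write M = P · J · P⁻¹ where J is a Jordan canonical form, so e^{tM} = P · e^{tJ} · P⁻¹, and e^{tJ} can be computed block-by-block.

M has Jordan form
J =
  [-3,  1,  0]
  [ 0, -3,  1]
  [ 0,  0, -3]
(up to reordering of blocks).

Per-block formulas:
  For a 3×3 Jordan block J_3(-3): exp(t · J_3(-3)) = e^(-3t)·(I + t·N + (t^2/2)·N^2), where N is the 3×3 nilpotent shift.

After assembling e^{tJ} and conjugating by P, we get:

e^{tM} =
  [t^2*exp(-3*t) + exp(-3*t), -t*exp(-3*t), t^2*exp(-3*t)/2 - t*exp(-3*t)]
  [2*t^2*exp(-3*t) - 2*t*exp(-3*t), -2*t*exp(-3*t) + exp(-3*t), t^2*exp(-3*t) - 3*t*exp(-3*t)]
  [-2*t^2*exp(-3*t), 2*t*exp(-3*t), -t^2*exp(-3*t) + 2*t*exp(-3*t) + exp(-3*t)]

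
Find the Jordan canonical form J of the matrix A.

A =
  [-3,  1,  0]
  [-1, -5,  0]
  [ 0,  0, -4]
J_2(-4) ⊕ J_1(-4)

The characteristic polynomial is
  det(x·I − A) = x^3 + 12*x^2 + 48*x + 64 = (x + 4)^3

Eigenvalues and multiplicities (the geometric multiplicity of λ is n − rank(A − λI), which equals the number of Jordan blocks for λ):
  λ = -4: algebraic multiplicity = 3, geometric multiplicity = 2

Determining the block sizes for each eigenvalue:
  λ = -4: 2 blocks summing to 3 forces exactly one block of size 2 and the rest size 1 → block sizes [2, 1]

Assembling the blocks gives a Jordan form
J =
  [-4,  1,  0]
  [ 0, -4,  0]
  [ 0,  0, -4]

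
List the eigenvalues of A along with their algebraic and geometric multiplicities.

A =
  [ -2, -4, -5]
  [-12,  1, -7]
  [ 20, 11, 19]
λ = 6: alg = 3, geom = 1

Step 1 — factor the characteristic polynomial to read off the algebraic multiplicities:
  χ_A(x) = (x - 6)^3

Step 2 — compute geometric multiplicities via the rank-nullity identity g(λ) = n − rank(A − λI):
  rank(A − (6)·I) = 2, so dim ker(A − (6)·I) = n − 2 = 1

Summary:
  λ = 6: algebraic multiplicity = 3, geometric multiplicity = 1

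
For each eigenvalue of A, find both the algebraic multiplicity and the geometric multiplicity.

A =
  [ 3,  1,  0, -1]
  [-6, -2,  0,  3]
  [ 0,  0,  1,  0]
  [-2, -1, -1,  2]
λ = 1: alg = 4, geom = 2

Step 1 — factor the characteristic polynomial to read off the algebraic multiplicities:
  χ_A(x) = (x - 1)^4

Step 2 — compute geometric multiplicities via the rank-nullity identity g(λ) = n − rank(A − λI):
  rank(A − (1)·I) = 2, so dim ker(A − (1)·I) = n − 2 = 2

Summary:
  λ = 1: algebraic multiplicity = 4, geometric multiplicity = 2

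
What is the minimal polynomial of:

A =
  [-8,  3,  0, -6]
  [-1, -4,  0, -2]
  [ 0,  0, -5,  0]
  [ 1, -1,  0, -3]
x^2 + 10*x + 25

The characteristic polynomial is χ_A(x) = (x + 5)^4, so the eigenvalues are known. The minimal polynomial is
  m_A(x) = Π_λ (x − λ)^{k_λ}
where k_λ is the size of the *largest* Jordan block for λ (equivalently, the smallest k with (A − λI)^k v = 0 for every generalised eigenvector v of λ).

  λ = -5: largest Jordan block has size 2, contributing (x + 5)^2

So m_A(x) = (x + 5)^2 = x^2 + 10*x + 25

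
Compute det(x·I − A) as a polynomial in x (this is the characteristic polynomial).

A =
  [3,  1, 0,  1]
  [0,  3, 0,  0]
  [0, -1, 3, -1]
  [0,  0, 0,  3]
x^4 - 12*x^3 + 54*x^2 - 108*x + 81

Expanding det(x·I − A) (e.g. by cofactor expansion or by noting that A is similar to its Jordan form J, which has the same characteristic polynomial as A) gives
  χ_A(x) = x^4 - 12*x^3 + 54*x^2 - 108*x + 81
which factors as (x - 3)^4. The eigenvalues (with algebraic multiplicities) are λ = 3 with multiplicity 4.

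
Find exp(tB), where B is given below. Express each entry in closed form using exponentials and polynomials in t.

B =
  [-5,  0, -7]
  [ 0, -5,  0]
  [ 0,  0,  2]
e^{tB} =
  [exp(-5*t), 0, -exp(2*t) + exp(-5*t)]
  [0, exp(-5*t), 0]
  [0, 0, exp(2*t)]

Strategy: write B = P · J · P⁻¹ where J is a Jordan canonical form, so e^{tB} = P · e^{tJ} · P⁻¹, and e^{tJ} can be computed block-by-block.

B has Jordan form
J =
  [-5,  0, 0]
  [ 0, -5, 0]
  [ 0,  0, 2]
(up to reordering of blocks).

Per-block formulas:
  For a 1×1 block at λ = 2: exp(t · [2]) = [e^(2t)].
  For a 1×1 block at λ = -5: exp(t · [-5]) = [e^(-5t)].

After assembling e^{tJ} and conjugating by P, we get:

e^{tB} =
  [exp(-5*t), 0, -exp(2*t) + exp(-5*t)]
  [0, exp(-5*t), 0]
  [0, 0, exp(2*t)]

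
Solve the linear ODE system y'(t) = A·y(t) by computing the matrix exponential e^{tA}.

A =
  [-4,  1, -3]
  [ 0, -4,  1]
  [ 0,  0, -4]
e^{tA} =
  [exp(-4*t), t*exp(-4*t), t^2*exp(-4*t)/2 - 3*t*exp(-4*t)]
  [0, exp(-4*t), t*exp(-4*t)]
  [0, 0, exp(-4*t)]

Strategy: write A = P · J · P⁻¹ where J is a Jordan canonical form, so e^{tA} = P · e^{tJ} · P⁻¹, and e^{tJ} can be computed block-by-block.

A has Jordan form
J =
  [-4,  1,  0]
  [ 0, -4,  1]
  [ 0,  0, -4]
(up to reordering of blocks).

Per-block formulas:
  For a 3×3 Jordan block J_3(-4): exp(t · J_3(-4)) = e^(-4t)·(I + t·N + (t^2/2)·N^2), where N is the 3×3 nilpotent shift.

After assembling e^{tJ} and conjugating by P, we get:

e^{tA} =
  [exp(-4*t), t*exp(-4*t), t^2*exp(-4*t)/2 - 3*t*exp(-4*t)]
  [0, exp(-4*t), t*exp(-4*t)]
  [0, 0, exp(-4*t)]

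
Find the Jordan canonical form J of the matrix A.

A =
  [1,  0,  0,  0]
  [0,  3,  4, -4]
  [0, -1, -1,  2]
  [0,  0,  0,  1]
J_2(1) ⊕ J_1(1) ⊕ J_1(1)

The characteristic polynomial is
  det(x·I − A) = x^4 - 4*x^3 + 6*x^2 - 4*x + 1 = (x - 1)^4

Eigenvalues and multiplicities (the geometric multiplicity of λ is n − rank(A − λI), which equals the number of Jordan blocks for λ):
  λ = 1: algebraic multiplicity = 4, geometric multiplicity = 3

Determining the block sizes for each eigenvalue:
  λ = 1: 3 blocks summing to 4 forces exactly one block of size 2 and the rest size 1 → block sizes [2, 1, 1]

Assembling the blocks gives a Jordan form
J =
  [1, 1, 0, 0]
  [0, 1, 0, 0]
  [0, 0, 1, 0]
  [0, 0, 0, 1]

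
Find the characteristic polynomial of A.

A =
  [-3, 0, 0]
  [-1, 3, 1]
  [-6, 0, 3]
x^3 - 3*x^2 - 9*x + 27

Expanding det(x·I − A) (e.g. by cofactor expansion or by noting that A is similar to its Jordan form J, which has the same characteristic polynomial as A) gives
  χ_A(x) = x^3 - 3*x^2 - 9*x + 27
which factors as (x - 3)^2*(x + 3). The eigenvalues (with algebraic multiplicities) are λ = -3 with multiplicity 1, λ = 3 with multiplicity 2.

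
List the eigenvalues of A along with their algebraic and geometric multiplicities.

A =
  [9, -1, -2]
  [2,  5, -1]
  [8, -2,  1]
λ = 5: alg = 3, geom = 1

Step 1 — factor the characteristic polynomial to read off the algebraic multiplicities:
  χ_A(x) = (x - 5)^3

Step 2 — compute geometric multiplicities via the rank-nullity identity g(λ) = n − rank(A − λI):
  rank(A − (5)·I) = 2, so dim ker(A − (5)·I) = n − 2 = 1

Summary:
  λ = 5: algebraic multiplicity = 3, geometric multiplicity = 1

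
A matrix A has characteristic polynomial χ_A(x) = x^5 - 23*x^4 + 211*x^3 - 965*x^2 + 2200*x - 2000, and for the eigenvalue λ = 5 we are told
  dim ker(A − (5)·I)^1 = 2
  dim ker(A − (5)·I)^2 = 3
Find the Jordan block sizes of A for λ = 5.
Block sizes for λ = 5: [2, 1]

From the dimensions of kernels of powers, the number of Jordan blocks of size at least j is d_j − d_{j−1} where d_j = dim ker(N^j) (with d_0 = 0). Computing the differences gives [2, 1].
The number of blocks of size exactly k is (#blocks of size ≥ k) − (#blocks of size ≥ k + 1), so the partition is: 1 block(s) of size 1, 1 block(s) of size 2.
In nonincreasing order the block sizes are [2, 1].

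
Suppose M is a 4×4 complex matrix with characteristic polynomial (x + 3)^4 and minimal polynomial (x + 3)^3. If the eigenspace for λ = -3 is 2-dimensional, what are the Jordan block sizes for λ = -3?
Block sizes for λ = -3: [3, 1]

Step 1 — from the characteristic polynomial, algebraic multiplicity of λ = -3 is 4. From dim ker(M − (-3)·I) = 2, there are exactly 2 Jordan blocks for λ = -3.
Step 2 — from the minimal polynomial, the factor (x + 3)^3 tells us the largest block for λ = -3 has size 3.
Step 3 — with total size 4, 2 blocks, and largest block 3, the block sizes (in nonincreasing order) are [3, 1].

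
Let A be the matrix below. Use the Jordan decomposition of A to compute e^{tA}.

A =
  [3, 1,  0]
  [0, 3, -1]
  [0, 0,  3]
e^{tA} =
  [exp(3*t), t*exp(3*t), -t^2*exp(3*t)/2]
  [0, exp(3*t), -t*exp(3*t)]
  [0, 0, exp(3*t)]

Strategy: write A = P · J · P⁻¹ where J is a Jordan canonical form, so e^{tA} = P · e^{tJ} · P⁻¹, and e^{tJ} can be computed block-by-block.

A has Jordan form
J =
  [3, 1, 0]
  [0, 3, 1]
  [0, 0, 3]
(up to reordering of blocks).

Per-block formulas:
  For a 3×3 Jordan block J_3(3): exp(t · J_3(3)) = e^(3t)·(I + t·N + (t^2/2)·N^2), where N is the 3×3 nilpotent shift.

After assembling e^{tJ} and conjugating by P, we get:

e^{tA} =
  [exp(3*t), t*exp(3*t), -t^2*exp(3*t)/2]
  [0, exp(3*t), -t*exp(3*t)]
  [0, 0, exp(3*t)]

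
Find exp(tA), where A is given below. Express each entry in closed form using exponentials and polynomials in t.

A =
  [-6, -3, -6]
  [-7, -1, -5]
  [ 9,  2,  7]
e^{tA} =
  [3*t^2/2 - 6*t + 1, 9*t^2/2 - 3*t, 9*t^2/2 - 6*t]
  [2*t^2 - 7*t, 6*t^2 - t + 1, 6*t^2 - 5*t]
  [-5*t^2/2 + 9*t, -15*t^2/2 + 2*t, -15*t^2/2 + 7*t + 1]

Strategy: write A = P · J · P⁻¹ where J is a Jordan canonical form, so e^{tA} = P · e^{tJ} · P⁻¹, and e^{tJ} can be computed block-by-block.

A has Jordan form
J =
  [0, 1, 0]
  [0, 0, 1]
  [0, 0, 0]
(up to reordering of blocks).

Per-block formulas:
  For a 3×3 Jordan block J_3(0): exp(t · J_3(0)) = e^(0t)·(I + t·N + (t^2/2)·N^2), where N is the 3×3 nilpotent shift.

After assembling e^{tJ} and conjugating by P, we get:

e^{tA} =
  [3*t^2/2 - 6*t + 1, 9*t^2/2 - 3*t, 9*t^2/2 - 6*t]
  [2*t^2 - 7*t, 6*t^2 - t + 1, 6*t^2 - 5*t]
  [-5*t^2/2 + 9*t, -15*t^2/2 + 2*t, -15*t^2/2 + 7*t + 1]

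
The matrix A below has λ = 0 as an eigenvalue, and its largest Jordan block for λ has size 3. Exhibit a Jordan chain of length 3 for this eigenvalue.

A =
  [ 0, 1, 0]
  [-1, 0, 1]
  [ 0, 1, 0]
A Jordan chain for λ = 0 of length 3:
v_1 = (-1, 0, -1)ᵀ
v_2 = (0, -1, 0)ᵀ
v_3 = (1, 0, 0)ᵀ

Let N = A − (0)·I. We want v_3 with N^3 v_3 = 0 but N^2 v_3 ≠ 0; then v_{j-1} := N · v_j for j = 3, …, 2.

Pick v_3 = (1, 0, 0)ᵀ.
Then v_2 = N · v_3 = (0, -1, 0)ᵀ.
Then v_1 = N · v_2 = (-1, 0, -1)ᵀ.

Sanity check: (A − (0)·I) v_1 = (0, 0, 0)ᵀ = 0. ✓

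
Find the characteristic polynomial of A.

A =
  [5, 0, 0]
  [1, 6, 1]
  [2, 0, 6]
x^3 - 17*x^2 + 96*x - 180

Expanding det(x·I − A) (e.g. by cofactor expansion or by noting that A is similar to its Jordan form J, which has the same characteristic polynomial as A) gives
  χ_A(x) = x^3 - 17*x^2 + 96*x - 180
which factors as (x - 6)^2*(x - 5). The eigenvalues (with algebraic multiplicities) are λ = 5 with multiplicity 1, λ = 6 with multiplicity 2.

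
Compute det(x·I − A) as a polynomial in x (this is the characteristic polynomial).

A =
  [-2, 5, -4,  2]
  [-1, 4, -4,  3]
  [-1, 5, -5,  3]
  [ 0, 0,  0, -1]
x^4 + 4*x^3 + 6*x^2 + 4*x + 1

Expanding det(x·I − A) (e.g. by cofactor expansion or by noting that A is similar to its Jordan form J, which has the same characteristic polynomial as A) gives
  χ_A(x) = x^4 + 4*x^3 + 6*x^2 + 4*x + 1
which factors as (x + 1)^4. The eigenvalues (with algebraic multiplicities) are λ = -1 with multiplicity 4.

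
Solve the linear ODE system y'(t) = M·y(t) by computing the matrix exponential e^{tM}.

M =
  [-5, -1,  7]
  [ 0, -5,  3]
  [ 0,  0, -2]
e^{tM} =
  [exp(-5*t), -t*exp(-5*t), t*exp(-5*t) + 2*exp(-2*t) - 2*exp(-5*t)]
  [0, exp(-5*t), exp(-2*t) - exp(-5*t)]
  [0, 0, exp(-2*t)]

Strategy: write M = P · J · P⁻¹ where J is a Jordan canonical form, so e^{tM} = P · e^{tJ} · P⁻¹, and e^{tJ} can be computed block-by-block.

M has Jordan form
J =
  [-5,  1,  0]
  [ 0, -5,  0]
  [ 0,  0, -2]
(up to reordering of blocks).

Per-block formulas:
  For a 2×2 Jordan block J_2(-5): exp(t · J_2(-5)) = e^(-5t)·(I + t·N), where N is the 2×2 nilpotent shift.
  For a 1×1 block at λ = -2: exp(t · [-2]) = [e^(-2t)].

After assembling e^{tJ} and conjugating by P, we get:

e^{tM} =
  [exp(-5*t), -t*exp(-5*t), t*exp(-5*t) + 2*exp(-2*t) - 2*exp(-5*t)]
  [0, exp(-5*t), exp(-2*t) - exp(-5*t)]
  [0, 0, exp(-2*t)]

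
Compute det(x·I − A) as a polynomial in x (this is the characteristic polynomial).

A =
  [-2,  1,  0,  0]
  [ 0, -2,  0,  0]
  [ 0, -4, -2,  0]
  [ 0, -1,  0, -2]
x^4 + 8*x^3 + 24*x^2 + 32*x + 16

Expanding det(x·I − A) (e.g. by cofactor expansion or by noting that A is similar to its Jordan form J, which has the same characteristic polynomial as A) gives
  χ_A(x) = x^4 + 8*x^3 + 24*x^2 + 32*x + 16
which factors as (x + 2)^4. The eigenvalues (with algebraic multiplicities) are λ = -2 with multiplicity 4.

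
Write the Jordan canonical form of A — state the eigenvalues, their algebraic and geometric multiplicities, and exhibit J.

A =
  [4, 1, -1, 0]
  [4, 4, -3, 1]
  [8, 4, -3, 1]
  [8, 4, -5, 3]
J_2(2) ⊕ J_2(2)

The characteristic polynomial is
  det(x·I − A) = x^4 - 8*x^3 + 24*x^2 - 32*x + 16 = (x - 2)^4

Eigenvalues and multiplicities (the geometric multiplicity of λ is n − rank(A − λI), which equals the number of Jordan blocks for λ):
  λ = 2: algebraic multiplicity = 4, geometric multiplicity = 2

Determining the block sizes for each eigenvalue:
  λ = 2: with am = 4 and gm = 2, the partition is not yet determined (e.g. several partitions of 4 into 2 parts exist). Let N = A − (2)·I. Computing rank(N^1) = 2, rank(N^2) = 0; the number of blocks of size ≥ j is rank(N^{j−1}) − rank(N^j), giving [2, 2]. So we have 2 block(s) of size 2 → block sizes [2, 2]

Assembling the blocks gives a Jordan form
J =
  [2, 1, 0, 0]
  [0, 2, 0, 0]
  [0, 0, 2, 1]
  [0, 0, 0, 2]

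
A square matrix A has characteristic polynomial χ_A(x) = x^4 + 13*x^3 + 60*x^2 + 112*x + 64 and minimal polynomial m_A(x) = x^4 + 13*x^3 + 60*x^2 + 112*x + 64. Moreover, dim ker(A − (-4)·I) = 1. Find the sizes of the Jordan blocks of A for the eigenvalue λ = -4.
Block sizes for λ = -4: [3]

Step 1 — from the characteristic polynomial, algebraic multiplicity of λ = -4 is 3. From dim ker(A − (-4)·I) = 1, there are exactly 1 Jordan blocks for λ = -4.
Step 2 — from the minimal polynomial, the factor (x + 4)^3 tells us the largest block for λ = -4 has size 3.
Step 3 — with total size 3, 1 blocks, and largest block 3, the block sizes (in nonincreasing order) are [3].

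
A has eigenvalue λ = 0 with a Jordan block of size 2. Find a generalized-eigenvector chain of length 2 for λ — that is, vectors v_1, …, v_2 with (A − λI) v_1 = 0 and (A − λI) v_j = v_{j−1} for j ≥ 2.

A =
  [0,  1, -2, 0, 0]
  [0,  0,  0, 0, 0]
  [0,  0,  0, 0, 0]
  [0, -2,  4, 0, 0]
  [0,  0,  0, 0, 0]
A Jordan chain for λ = 0 of length 2:
v_1 = (1, 0, 0, -2, 0)ᵀ
v_2 = (0, 1, 0, 0, 0)ᵀ

Let N = A − (0)·I. We want v_2 with N^2 v_2 = 0 but N^1 v_2 ≠ 0; then v_{j-1} := N · v_j for j = 2, …, 2.

Pick v_2 = (0, 1, 0, 0, 0)ᵀ.
Then v_1 = N · v_2 = (1, 0, 0, -2, 0)ᵀ.

Sanity check: (A − (0)·I) v_1 = (0, 0, 0, 0, 0)ᵀ = 0. ✓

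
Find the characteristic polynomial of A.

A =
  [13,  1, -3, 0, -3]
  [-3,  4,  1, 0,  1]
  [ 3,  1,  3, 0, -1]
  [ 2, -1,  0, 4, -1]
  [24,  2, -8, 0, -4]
x^5 - 20*x^4 + 160*x^3 - 640*x^2 + 1280*x - 1024

Expanding det(x·I − A) (e.g. by cofactor expansion or by noting that A is similar to its Jordan form J, which has the same characteristic polynomial as A) gives
  χ_A(x) = x^5 - 20*x^4 + 160*x^3 - 640*x^2 + 1280*x - 1024
which factors as (x - 4)^5. The eigenvalues (with algebraic multiplicities) are λ = 4 with multiplicity 5.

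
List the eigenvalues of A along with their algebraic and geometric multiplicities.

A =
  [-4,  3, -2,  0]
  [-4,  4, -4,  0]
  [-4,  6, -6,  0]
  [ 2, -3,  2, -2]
λ = -2: alg = 4, geom = 3

Step 1 — factor the characteristic polynomial to read off the algebraic multiplicities:
  χ_A(x) = (x + 2)^4

Step 2 — compute geometric multiplicities via the rank-nullity identity g(λ) = n − rank(A − λI):
  rank(A − (-2)·I) = 1, so dim ker(A − (-2)·I) = n − 1 = 3

Summary:
  λ = -2: algebraic multiplicity = 4, geometric multiplicity = 3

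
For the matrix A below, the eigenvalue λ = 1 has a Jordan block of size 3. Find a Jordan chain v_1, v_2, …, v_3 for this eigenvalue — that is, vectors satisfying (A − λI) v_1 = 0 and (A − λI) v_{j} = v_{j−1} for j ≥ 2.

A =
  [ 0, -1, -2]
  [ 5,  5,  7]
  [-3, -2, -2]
A Jordan chain for λ = 1 of length 3:
v_1 = (2, -6, 2)ᵀ
v_2 = (-1, 5, -3)ᵀ
v_3 = (1, 0, 0)ᵀ

Let N = A − (1)·I. We want v_3 with N^3 v_3 = 0 but N^2 v_3 ≠ 0; then v_{j-1} := N · v_j for j = 3, …, 2.

Pick v_3 = (1, 0, 0)ᵀ.
Then v_2 = N · v_3 = (-1, 5, -3)ᵀ.
Then v_1 = N · v_2 = (2, -6, 2)ᵀ.

Sanity check: (A − (1)·I) v_1 = (0, 0, 0)ᵀ = 0. ✓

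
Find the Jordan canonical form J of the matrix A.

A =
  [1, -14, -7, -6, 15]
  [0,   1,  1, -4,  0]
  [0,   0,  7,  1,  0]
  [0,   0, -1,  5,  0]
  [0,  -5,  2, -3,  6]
J_2(1) ⊕ J_2(6) ⊕ J_1(6)

The characteristic polynomial is
  det(x·I − A) = x^5 - 20*x^4 + 145*x^3 - 450*x^2 + 540*x - 216 = (x - 6)^3*(x - 1)^2

Eigenvalues and multiplicities (the geometric multiplicity of λ is n − rank(A − λI), which equals the number of Jordan blocks for λ):
  λ = 1: algebraic multiplicity = 2, geometric multiplicity = 1
  λ = 6: algebraic multiplicity = 3, geometric multiplicity = 2

Determining the block sizes for each eigenvalue:
  λ = 1: one block (gm = 1), so the single block has size am = 2 → block sizes [2]
  λ = 6: 2 blocks summing to 3 forces exactly one block of size 2 and the rest size 1 → block sizes [2, 1]

Assembling the blocks gives a Jordan form
J =
  [1, 1, 0, 0, 0]
  [0, 1, 0, 0, 0]
  [0, 0, 6, 1, 0]
  [0, 0, 0, 6, 0]
  [0, 0, 0, 0, 6]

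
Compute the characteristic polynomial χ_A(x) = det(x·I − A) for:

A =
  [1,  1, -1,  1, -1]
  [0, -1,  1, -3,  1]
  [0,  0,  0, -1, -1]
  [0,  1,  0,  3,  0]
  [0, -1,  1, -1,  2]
x^5 - 5*x^4 + 10*x^3 - 10*x^2 + 5*x - 1

Expanding det(x·I − A) (e.g. by cofactor expansion or by noting that A is similar to its Jordan form J, which has the same characteristic polynomial as A) gives
  χ_A(x) = x^5 - 5*x^4 + 10*x^3 - 10*x^2 + 5*x - 1
which factors as (x - 1)^5. The eigenvalues (with algebraic multiplicities) are λ = 1 with multiplicity 5.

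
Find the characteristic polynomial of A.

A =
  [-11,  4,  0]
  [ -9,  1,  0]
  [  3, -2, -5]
x^3 + 15*x^2 + 75*x + 125

Expanding det(x·I − A) (e.g. by cofactor expansion or by noting that A is similar to its Jordan form J, which has the same characteristic polynomial as A) gives
  χ_A(x) = x^3 + 15*x^2 + 75*x + 125
which factors as (x + 5)^3. The eigenvalues (with algebraic multiplicities) are λ = -5 with multiplicity 3.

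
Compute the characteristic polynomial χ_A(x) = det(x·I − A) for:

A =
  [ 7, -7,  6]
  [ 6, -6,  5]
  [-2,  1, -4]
x^3 + 3*x^2 + 3*x + 1

Expanding det(x·I − A) (e.g. by cofactor expansion or by noting that A is similar to its Jordan form J, which has the same characteristic polynomial as A) gives
  χ_A(x) = x^3 + 3*x^2 + 3*x + 1
which factors as (x + 1)^3. The eigenvalues (with algebraic multiplicities) are λ = -1 with multiplicity 3.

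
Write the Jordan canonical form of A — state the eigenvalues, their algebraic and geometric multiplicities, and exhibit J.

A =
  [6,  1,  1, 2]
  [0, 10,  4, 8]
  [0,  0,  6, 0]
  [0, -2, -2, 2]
J_2(6) ⊕ J_1(6) ⊕ J_1(6)

The characteristic polynomial is
  det(x·I − A) = x^4 - 24*x^3 + 216*x^2 - 864*x + 1296 = (x - 6)^4

Eigenvalues and multiplicities (the geometric multiplicity of λ is n − rank(A − λI), which equals the number of Jordan blocks for λ):
  λ = 6: algebraic multiplicity = 4, geometric multiplicity = 3

Determining the block sizes for each eigenvalue:
  λ = 6: 3 blocks summing to 4 forces exactly one block of size 2 and the rest size 1 → block sizes [2, 1, 1]

Assembling the blocks gives a Jordan form
J =
  [6, 1, 0, 0]
  [0, 6, 0, 0]
  [0, 0, 6, 0]
  [0, 0, 0, 6]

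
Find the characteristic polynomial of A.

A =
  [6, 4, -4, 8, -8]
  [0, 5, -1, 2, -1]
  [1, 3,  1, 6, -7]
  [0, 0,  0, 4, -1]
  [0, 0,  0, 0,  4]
x^5 - 20*x^4 + 160*x^3 - 640*x^2 + 1280*x - 1024

Expanding det(x·I − A) (e.g. by cofactor expansion or by noting that A is similar to its Jordan form J, which has the same characteristic polynomial as A) gives
  χ_A(x) = x^5 - 20*x^4 + 160*x^3 - 640*x^2 + 1280*x - 1024
which factors as (x - 4)^5. The eigenvalues (with algebraic multiplicities) are λ = 4 with multiplicity 5.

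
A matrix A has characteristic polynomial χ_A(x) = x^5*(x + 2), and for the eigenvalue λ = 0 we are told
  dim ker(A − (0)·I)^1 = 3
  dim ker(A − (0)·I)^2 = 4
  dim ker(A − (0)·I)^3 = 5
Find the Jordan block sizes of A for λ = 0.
Block sizes for λ = 0: [3, 1, 1]

From the dimensions of kernels of powers, the number of Jordan blocks of size at least j is d_j − d_{j−1} where d_j = dim ker(N^j) (with d_0 = 0). Computing the differences gives [3, 1, 1].
The number of blocks of size exactly k is (#blocks of size ≥ k) − (#blocks of size ≥ k + 1), so the partition is: 2 block(s) of size 1, 1 block(s) of size 3.
In nonincreasing order the block sizes are [3, 1, 1].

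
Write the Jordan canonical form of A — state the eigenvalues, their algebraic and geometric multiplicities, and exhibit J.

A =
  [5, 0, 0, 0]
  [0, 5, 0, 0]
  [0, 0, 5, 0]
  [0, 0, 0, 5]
J_1(5) ⊕ J_1(5) ⊕ J_1(5) ⊕ J_1(5)

The characteristic polynomial is
  det(x·I − A) = x^4 - 20*x^3 + 150*x^2 - 500*x + 625 = (x - 5)^4

Eigenvalues and multiplicities (the geometric multiplicity of λ is n − rank(A − λI), which equals the number of Jordan blocks for λ):
  λ = 5: algebraic multiplicity = 4, geometric multiplicity = 4

Determining the block sizes for each eigenvalue:
  λ = 5: gm = am = 4, so every block has size 1 → block sizes [1, 1, 1, 1]

Assembling the blocks gives a Jordan form
J =
  [5, 0, 0, 0]
  [0, 5, 0, 0]
  [0, 0, 5, 0]
  [0, 0, 0, 5]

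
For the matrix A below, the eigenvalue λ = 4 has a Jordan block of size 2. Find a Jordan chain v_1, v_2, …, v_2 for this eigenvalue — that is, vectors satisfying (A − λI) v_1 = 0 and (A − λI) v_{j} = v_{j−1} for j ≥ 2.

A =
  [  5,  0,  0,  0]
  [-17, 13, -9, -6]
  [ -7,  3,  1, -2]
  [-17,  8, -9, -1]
A Jordan chain for λ = 4 of length 2:
v_1 = (0, -9, -3, -9)ᵀ
v_2 = (0, 0, 1, 0)ᵀ

Let N = A − (4)·I. We want v_2 with N^2 v_2 = 0 but N^1 v_2 ≠ 0; then v_{j-1} := N · v_j for j = 2, …, 2.

Pick v_2 = (0, 0, 1, 0)ᵀ.
Then v_1 = N · v_2 = (0, -9, -3, -9)ᵀ.

Sanity check: (A − (4)·I) v_1 = (0, 0, 0, 0)ᵀ = 0. ✓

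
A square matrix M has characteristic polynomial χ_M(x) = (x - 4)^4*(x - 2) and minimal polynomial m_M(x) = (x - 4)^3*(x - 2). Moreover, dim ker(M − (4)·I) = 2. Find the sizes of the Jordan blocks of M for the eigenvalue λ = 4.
Block sizes for λ = 4: [3, 1]

Step 1 — from the characteristic polynomial, algebraic multiplicity of λ = 4 is 4. From dim ker(M − (4)·I) = 2, there are exactly 2 Jordan blocks for λ = 4.
Step 2 — from the minimal polynomial, the factor (x − 4)^3 tells us the largest block for λ = 4 has size 3.
Step 3 — with total size 4, 2 blocks, and largest block 3, the block sizes (in nonincreasing order) are [3, 1].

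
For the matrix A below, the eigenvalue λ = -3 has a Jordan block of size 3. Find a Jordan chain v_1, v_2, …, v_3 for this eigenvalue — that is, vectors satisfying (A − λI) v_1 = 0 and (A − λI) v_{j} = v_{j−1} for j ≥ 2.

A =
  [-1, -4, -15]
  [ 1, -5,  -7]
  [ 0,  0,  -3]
A Jordan chain for λ = -3 of length 3:
v_1 = (-2, -1, 0)ᵀ
v_2 = (-15, -7, 0)ᵀ
v_3 = (0, 0, 1)ᵀ

Let N = A − (-3)·I. We want v_3 with N^3 v_3 = 0 but N^2 v_3 ≠ 0; then v_{j-1} := N · v_j for j = 3, …, 2.

Pick v_3 = (0, 0, 1)ᵀ.
Then v_2 = N · v_3 = (-15, -7, 0)ᵀ.
Then v_1 = N · v_2 = (-2, -1, 0)ᵀ.

Sanity check: (A − (-3)·I) v_1 = (0, 0, 0)ᵀ = 0. ✓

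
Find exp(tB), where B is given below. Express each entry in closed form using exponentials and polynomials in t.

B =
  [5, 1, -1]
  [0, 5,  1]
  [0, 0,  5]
e^{tB} =
  [exp(5*t), t*exp(5*t), t^2*exp(5*t)/2 - t*exp(5*t)]
  [0, exp(5*t), t*exp(5*t)]
  [0, 0, exp(5*t)]

Strategy: write B = P · J · P⁻¹ where J is a Jordan canonical form, so e^{tB} = P · e^{tJ} · P⁻¹, and e^{tJ} can be computed block-by-block.

B has Jordan form
J =
  [5, 1, 0]
  [0, 5, 1]
  [0, 0, 5]
(up to reordering of blocks).

Per-block formulas:
  For a 3×3 Jordan block J_3(5): exp(t · J_3(5)) = e^(5t)·(I + t·N + (t^2/2)·N^2), where N is the 3×3 nilpotent shift.

After assembling e^{tJ} and conjugating by P, we get:

e^{tB} =
  [exp(5*t), t*exp(5*t), t^2*exp(5*t)/2 - t*exp(5*t)]
  [0, exp(5*t), t*exp(5*t)]
  [0, 0, exp(5*t)]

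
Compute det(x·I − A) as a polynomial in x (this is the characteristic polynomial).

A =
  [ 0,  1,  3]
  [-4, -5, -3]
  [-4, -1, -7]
x^3 + 12*x^2 + 48*x + 64

Expanding det(x·I − A) (e.g. by cofactor expansion or by noting that A is similar to its Jordan form J, which has the same characteristic polynomial as A) gives
  χ_A(x) = x^3 + 12*x^2 + 48*x + 64
which factors as (x + 4)^3. The eigenvalues (with algebraic multiplicities) are λ = -4 with multiplicity 3.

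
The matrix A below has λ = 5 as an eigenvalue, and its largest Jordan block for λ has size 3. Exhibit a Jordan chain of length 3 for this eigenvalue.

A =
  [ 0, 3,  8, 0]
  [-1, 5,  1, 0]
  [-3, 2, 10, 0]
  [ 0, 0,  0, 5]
A Jordan chain for λ = 5 of length 3:
v_1 = (-2, 2, -2, 0)ᵀ
v_2 = (-5, -1, -3, 0)ᵀ
v_3 = (1, 0, 0, 0)ᵀ

Let N = A − (5)·I. We want v_3 with N^3 v_3 = 0 but N^2 v_3 ≠ 0; then v_{j-1} := N · v_j for j = 3, …, 2.

Pick v_3 = (1, 0, 0, 0)ᵀ.
Then v_2 = N · v_3 = (-5, -1, -3, 0)ᵀ.
Then v_1 = N · v_2 = (-2, 2, -2, 0)ᵀ.

Sanity check: (A − (5)·I) v_1 = (0, 0, 0, 0)ᵀ = 0. ✓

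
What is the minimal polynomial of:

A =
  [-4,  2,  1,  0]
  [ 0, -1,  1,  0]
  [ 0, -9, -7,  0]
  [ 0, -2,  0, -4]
x^3 + 12*x^2 + 48*x + 64

The characteristic polynomial is χ_A(x) = (x + 4)^4, so the eigenvalues are known. The minimal polynomial is
  m_A(x) = Π_λ (x − λ)^{k_λ}
where k_λ is the size of the *largest* Jordan block for λ (equivalently, the smallest k with (A − λI)^k v = 0 for every generalised eigenvector v of λ).

  λ = -4: largest Jordan block has size 3, contributing (x + 4)^3

So m_A(x) = (x + 4)^3 = x^3 + 12*x^2 + 48*x + 64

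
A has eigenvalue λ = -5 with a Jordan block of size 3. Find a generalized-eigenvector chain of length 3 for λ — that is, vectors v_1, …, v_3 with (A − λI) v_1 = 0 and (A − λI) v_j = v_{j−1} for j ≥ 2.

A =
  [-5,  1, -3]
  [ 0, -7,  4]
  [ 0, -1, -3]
A Jordan chain for λ = -5 of length 3:
v_1 = (1, 0, 0)ᵀ
v_2 = (1, -2, -1)ᵀ
v_3 = (0, 1, 0)ᵀ

Let N = A − (-5)·I. We want v_3 with N^3 v_3 = 0 but N^2 v_3 ≠ 0; then v_{j-1} := N · v_j for j = 3, …, 2.

Pick v_3 = (0, 1, 0)ᵀ.
Then v_2 = N · v_3 = (1, -2, -1)ᵀ.
Then v_1 = N · v_2 = (1, 0, 0)ᵀ.

Sanity check: (A − (-5)·I) v_1 = (0, 0, 0)ᵀ = 0. ✓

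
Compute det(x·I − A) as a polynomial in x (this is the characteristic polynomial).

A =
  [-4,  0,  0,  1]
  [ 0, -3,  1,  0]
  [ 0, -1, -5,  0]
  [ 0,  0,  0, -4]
x^4 + 16*x^3 + 96*x^2 + 256*x + 256

Expanding det(x·I − A) (e.g. by cofactor expansion or by noting that A is similar to its Jordan form J, which has the same characteristic polynomial as A) gives
  χ_A(x) = x^4 + 16*x^3 + 96*x^2 + 256*x + 256
which factors as (x + 4)^4. The eigenvalues (with algebraic multiplicities) are λ = -4 with multiplicity 4.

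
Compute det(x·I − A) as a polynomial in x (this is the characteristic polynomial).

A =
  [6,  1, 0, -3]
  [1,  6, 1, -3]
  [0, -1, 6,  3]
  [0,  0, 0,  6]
x^4 - 24*x^3 + 216*x^2 - 864*x + 1296

Expanding det(x·I − A) (e.g. by cofactor expansion or by noting that A is similar to its Jordan form J, which has the same characteristic polynomial as A) gives
  χ_A(x) = x^4 - 24*x^3 + 216*x^2 - 864*x + 1296
which factors as (x - 6)^4. The eigenvalues (with algebraic multiplicities) are λ = 6 with multiplicity 4.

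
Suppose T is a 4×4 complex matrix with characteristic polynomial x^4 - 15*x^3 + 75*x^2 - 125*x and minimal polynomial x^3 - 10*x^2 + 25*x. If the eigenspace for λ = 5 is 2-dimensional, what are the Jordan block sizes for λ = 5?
Block sizes for λ = 5: [2, 1]

Step 1 — from the characteristic polynomial, algebraic multiplicity of λ = 5 is 3. From dim ker(T − (5)·I) = 2, there are exactly 2 Jordan blocks for λ = 5.
Step 2 — from the minimal polynomial, the factor (x − 5)^2 tells us the largest block for λ = 5 has size 2.
Step 3 — with total size 3, 2 blocks, and largest block 2, the block sizes (in nonincreasing order) are [2, 1].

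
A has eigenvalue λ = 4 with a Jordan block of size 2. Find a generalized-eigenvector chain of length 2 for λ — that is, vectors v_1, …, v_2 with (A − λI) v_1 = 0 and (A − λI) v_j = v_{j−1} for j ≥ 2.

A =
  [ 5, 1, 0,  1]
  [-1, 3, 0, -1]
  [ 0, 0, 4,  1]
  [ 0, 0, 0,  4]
A Jordan chain for λ = 4 of length 2:
v_1 = (1, -1, 0, 0)ᵀ
v_2 = (1, 0, 0, 0)ᵀ

Let N = A − (4)·I. We want v_2 with N^2 v_2 = 0 but N^1 v_2 ≠ 0; then v_{j-1} := N · v_j for j = 2, …, 2.

Pick v_2 = (1, 0, 0, 0)ᵀ.
Then v_1 = N · v_2 = (1, -1, 0, 0)ᵀ.

Sanity check: (A − (4)·I) v_1 = (0, 0, 0, 0)ᵀ = 0. ✓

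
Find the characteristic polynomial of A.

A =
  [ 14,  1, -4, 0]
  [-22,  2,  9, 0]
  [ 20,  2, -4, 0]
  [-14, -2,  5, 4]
x^4 - 16*x^3 + 96*x^2 - 256*x + 256

Expanding det(x·I − A) (e.g. by cofactor expansion or by noting that A is similar to its Jordan form J, which has the same characteristic polynomial as A) gives
  χ_A(x) = x^4 - 16*x^3 + 96*x^2 - 256*x + 256
which factors as (x - 4)^4. The eigenvalues (with algebraic multiplicities) are λ = 4 with multiplicity 4.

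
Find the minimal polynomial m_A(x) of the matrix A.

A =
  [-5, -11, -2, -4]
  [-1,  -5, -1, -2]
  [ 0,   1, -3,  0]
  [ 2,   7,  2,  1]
x^3 + 9*x^2 + 27*x + 27

The characteristic polynomial is χ_A(x) = (x + 3)^4, so the eigenvalues are known. The minimal polynomial is
  m_A(x) = Π_λ (x − λ)^{k_λ}
where k_λ is the size of the *largest* Jordan block for λ (equivalently, the smallest k with (A − λI)^k v = 0 for every generalised eigenvector v of λ).

  λ = -3: largest Jordan block has size 3, contributing (x + 3)^3

So m_A(x) = (x + 3)^3 = x^3 + 9*x^2 + 27*x + 27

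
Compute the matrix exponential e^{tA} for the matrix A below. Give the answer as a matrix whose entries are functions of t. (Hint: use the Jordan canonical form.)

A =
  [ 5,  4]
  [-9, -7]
e^{tA} =
  [6*t*exp(-t) + exp(-t), 4*t*exp(-t)]
  [-9*t*exp(-t), -6*t*exp(-t) + exp(-t)]

Strategy: write A = P · J · P⁻¹ where J is a Jordan canonical form, so e^{tA} = P · e^{tJ} · P⁻¹, and e^{tJ} can be computed block-by-block.

A has Jordan form
J =
  [-1,  1]
  [ 0, -1]
(up to reordering of blocks).

Per-block formulas:
  For a 2×2 Jordan block J_2(-1): exp(t · J_2(-1)) = e^(-1t)·(I + t·N), where N is the 2×2 nilpotent shift.

After assembling e^{tJ} and conjugating by P, we get:

e^{tA} =
  [6*t*exp(-t) + exp(-t), 4*t*exp(-t)]
  [-9*t*exp(-t), -6*t*exp(-t) + exp(-t)]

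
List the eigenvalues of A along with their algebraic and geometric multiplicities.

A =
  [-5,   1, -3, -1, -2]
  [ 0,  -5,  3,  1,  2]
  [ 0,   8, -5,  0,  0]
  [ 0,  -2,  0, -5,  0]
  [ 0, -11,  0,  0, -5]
λ = -5: alg = 5, geom = 3

Step 1 — factor the characteristic polynomial to read off the algebraic multiplicities:
  χ_A(x) = (x + 5)^5

Step 2 — compute geometric multiplicities via the rank-nullity identity g(λ) = n − rank(A − λI):
  rank(A − (-5)·I) = 2, so dim ker(A − (-5)·I) = n − 2 = 3

Summary:
  λ = -5: algebraic multiplicity = 5, geometric multiplicity = 3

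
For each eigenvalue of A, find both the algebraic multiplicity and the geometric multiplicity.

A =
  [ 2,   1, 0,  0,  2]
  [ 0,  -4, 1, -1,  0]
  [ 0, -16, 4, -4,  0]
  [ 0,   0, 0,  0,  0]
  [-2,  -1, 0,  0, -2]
λ = 0: alg = 5, geom = 3

Step 1 — factor the characteristic polynomial to read off the algebraic multiplicities:
  χ_A(x) = x^5

Step 2 — compute geometric multiplicities via the rank-nullity identity g(λ) = n − rank(A − λI):
  rank(A − (0)·I) = 2, so dim ker(A − (0)·I) = n − 2 = 3

Summary:
  λ = 0: algebraic multiplicity = 5, geometric multiplicity = 3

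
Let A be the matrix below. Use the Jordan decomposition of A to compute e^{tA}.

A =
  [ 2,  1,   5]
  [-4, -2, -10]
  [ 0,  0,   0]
e^{tA} =
  [2*t + 1, t, 5*t]
  [-4*t, 1 - 2*t, -10*t]
  [0, 0, 1]

Strategy: write A = P · J · P⁻¹ where J is a Jordan canonical form, so e^{tA} = P · e^{tJ} · P⁻¹, and e^{tJ} can be computed block-by-block.

A has Jordan form
J =
  [0, 1, 0]
  [0, 0, 0]
  [0, 0, 0]
(up to reordering of blocks).

Per-block formulas:
  For a 1×1 block at λ = 0: exp(t · [0]) = [e^(0t)].
  For a 2×2 Jordan block J_2(0): exp(t · J_2(0)) = e^(0t)·(I + t·N), where N is the 2×2 nilpotent shift.

After assembling e^{tJ} and conjugating by P, we get:

e^{tA} =
  [2*t + 1, t, 5*t]
  [-4*t, 1 - 2*t, -10*t]
  [0, 0, 1]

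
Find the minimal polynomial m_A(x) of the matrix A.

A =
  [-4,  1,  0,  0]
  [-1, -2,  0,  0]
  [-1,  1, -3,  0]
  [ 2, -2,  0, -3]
x^2 + 6*x + 9

The characteristic polynomial is χ_A(x) = (x + 3)^4, so the eigenvalues are known. The minimal polynomial is
  m_A(x) = Π_λ (x − λ)^{k_λ}
where k_λ is the size of the *largest* Jordan block for λ (equivalently, the smallest k with (A − λI)^k v = 0 for every generalised eigenvector v of λ).

  λ = -3: largest Jordan block has size 2, contributing (x + 3)^2

So m_A(x) = (x + 3)^2 = x^2 + 6*x + 9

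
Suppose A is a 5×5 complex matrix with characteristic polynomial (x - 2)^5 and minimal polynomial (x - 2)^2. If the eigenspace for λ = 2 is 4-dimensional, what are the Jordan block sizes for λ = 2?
Block sizes for λ = 2: [2, 1, 1, 1]

Step 1 — from the characteristic polynomial, algebraic multiplicity of λ = 2 is 5. From dim ker(A − (2)·I) = 4, there are exactly 4 Jordan blocks for λ = 2.
Step 2 — from the minimal polynomial, the factor (x − 2)^2 tells us the largest block for λ = 2 has size 2.
Step 3 — with total size 5, 4 blocks, and largest block 2, the block sizes (in nonincreasing order) are [2, 1, 1, 1].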